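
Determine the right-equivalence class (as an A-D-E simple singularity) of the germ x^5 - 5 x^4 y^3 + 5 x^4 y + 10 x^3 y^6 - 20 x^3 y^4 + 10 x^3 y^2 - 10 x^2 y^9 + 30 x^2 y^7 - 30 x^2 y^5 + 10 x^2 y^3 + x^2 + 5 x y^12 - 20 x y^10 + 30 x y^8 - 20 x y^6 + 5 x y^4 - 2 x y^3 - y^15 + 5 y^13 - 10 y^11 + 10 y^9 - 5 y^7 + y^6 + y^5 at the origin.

A4

The Hessian of f at 0 has rank 1. Corank 1: A-series; mu = 4 gives A_4.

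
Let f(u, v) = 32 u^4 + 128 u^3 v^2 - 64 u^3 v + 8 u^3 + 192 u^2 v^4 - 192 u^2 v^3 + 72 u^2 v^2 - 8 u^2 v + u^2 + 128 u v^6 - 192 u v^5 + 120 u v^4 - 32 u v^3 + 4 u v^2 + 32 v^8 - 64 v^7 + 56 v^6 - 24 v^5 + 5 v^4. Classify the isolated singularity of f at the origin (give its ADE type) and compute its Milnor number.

Type A_3, Milnor number mu = 3.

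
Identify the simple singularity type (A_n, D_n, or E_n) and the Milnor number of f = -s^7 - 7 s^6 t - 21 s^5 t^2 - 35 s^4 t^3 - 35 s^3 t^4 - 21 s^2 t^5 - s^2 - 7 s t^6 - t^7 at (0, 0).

Type A6, Milnor number mu = 6.

The Hessian of f at 0 is [[-2, 0], [0, 0]] with rank 1, so corank 1. A Groebner basis of the Jacobian ideal J(f) in C{s,t} is {t^6, s}; counting standard monomials gives mu = 6. Corank 1: A-series; mu = 6 gives A_6.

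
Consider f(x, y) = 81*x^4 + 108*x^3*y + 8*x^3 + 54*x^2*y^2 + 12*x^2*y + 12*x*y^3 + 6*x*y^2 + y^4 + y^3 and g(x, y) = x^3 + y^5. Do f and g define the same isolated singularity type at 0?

No.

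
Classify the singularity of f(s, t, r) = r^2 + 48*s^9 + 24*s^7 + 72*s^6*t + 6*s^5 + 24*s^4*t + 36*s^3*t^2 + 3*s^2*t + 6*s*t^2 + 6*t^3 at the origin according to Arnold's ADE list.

D_4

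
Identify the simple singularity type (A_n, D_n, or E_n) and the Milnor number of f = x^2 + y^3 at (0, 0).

Type A_{2}, Milnor number mu = 2.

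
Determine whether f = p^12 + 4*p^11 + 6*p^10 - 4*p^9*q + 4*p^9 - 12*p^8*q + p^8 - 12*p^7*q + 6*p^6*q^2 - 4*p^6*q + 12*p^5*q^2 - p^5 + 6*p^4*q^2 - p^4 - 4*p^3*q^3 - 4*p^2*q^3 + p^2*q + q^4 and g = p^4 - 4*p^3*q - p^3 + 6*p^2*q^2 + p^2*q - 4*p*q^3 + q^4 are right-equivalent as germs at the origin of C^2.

Yes.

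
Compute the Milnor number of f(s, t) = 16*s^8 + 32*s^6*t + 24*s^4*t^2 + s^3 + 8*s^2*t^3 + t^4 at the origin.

6

The Hessian of f at 0 is [[0, 0], [0, 0]] with rank 0, so corank 2. A Groebner basis of the Jacobian ideal J(f) in C{s,t} is {t^3, s^2}; counting standard monomials gives mu = 6. Corank 2; j^3 = s^3 is a perfect cube, so E-series; the 4-jet and mu = 6 give E_6.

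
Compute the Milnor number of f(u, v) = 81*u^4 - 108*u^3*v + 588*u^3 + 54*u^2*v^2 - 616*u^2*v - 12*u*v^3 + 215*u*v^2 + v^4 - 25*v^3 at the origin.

5

The Hessian of f at 0 is [[0, 0], [0, 0]] with rank 0, so corank 2. A Groebner basis of the Jacobian ideal J(f) in C{u,v} is {u*v^2 - 3430*u*v/3 + 1225*v^2/3, -9604*u*v/3 + v^3 + 3430*v^2/3, u^2 - 29*u*v/42 + 5*v^2/42}; counting standard monomials gives mu = 5. Corank 2; j^3 = (3*u - v)*(14*u - 5*v)^2 has shape L^2 M (L != M), so D-series; mu = 5 gives D_5.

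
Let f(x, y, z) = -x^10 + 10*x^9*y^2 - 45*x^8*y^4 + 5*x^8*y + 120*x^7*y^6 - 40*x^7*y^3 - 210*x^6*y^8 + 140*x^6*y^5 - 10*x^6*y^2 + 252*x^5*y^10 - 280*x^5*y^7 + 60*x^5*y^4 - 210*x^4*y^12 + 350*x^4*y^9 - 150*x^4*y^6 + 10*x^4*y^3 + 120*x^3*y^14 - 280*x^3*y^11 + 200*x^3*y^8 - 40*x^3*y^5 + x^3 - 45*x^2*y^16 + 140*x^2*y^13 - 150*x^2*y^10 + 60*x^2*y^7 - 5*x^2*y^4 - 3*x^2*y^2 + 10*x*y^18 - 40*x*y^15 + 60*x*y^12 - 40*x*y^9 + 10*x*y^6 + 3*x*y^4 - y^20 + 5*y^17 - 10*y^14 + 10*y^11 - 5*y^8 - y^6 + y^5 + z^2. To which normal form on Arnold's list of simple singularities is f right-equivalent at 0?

E_{8}

The Hessian of f at 0 has rank 1. Corank 2; j^3 = x^3 is a perfect cube, so E-series; the 5-jet and mu = 8 give E_8.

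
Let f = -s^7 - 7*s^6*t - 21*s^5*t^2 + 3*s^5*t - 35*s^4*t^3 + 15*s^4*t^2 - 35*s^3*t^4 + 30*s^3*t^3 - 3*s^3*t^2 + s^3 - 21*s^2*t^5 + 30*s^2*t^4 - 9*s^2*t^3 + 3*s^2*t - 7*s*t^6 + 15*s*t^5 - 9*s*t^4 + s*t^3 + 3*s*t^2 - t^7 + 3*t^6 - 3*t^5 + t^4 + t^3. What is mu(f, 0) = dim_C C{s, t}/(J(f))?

The Hessian of f at 0 has rank 0. Corank 2; j^3 = (s + t)^3 is a perfect cube, so E-series; the 4-jet and mu = 7 give E_7.

7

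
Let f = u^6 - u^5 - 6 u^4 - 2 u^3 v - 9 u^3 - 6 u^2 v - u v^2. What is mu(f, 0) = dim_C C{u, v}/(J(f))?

The Hessian of f at 0 has rank 0. Corank 2; j^3 = -u*(3*u + v)^2 has shape L^2 M (L != M), so D-series; mu = 7 gives D_7.

7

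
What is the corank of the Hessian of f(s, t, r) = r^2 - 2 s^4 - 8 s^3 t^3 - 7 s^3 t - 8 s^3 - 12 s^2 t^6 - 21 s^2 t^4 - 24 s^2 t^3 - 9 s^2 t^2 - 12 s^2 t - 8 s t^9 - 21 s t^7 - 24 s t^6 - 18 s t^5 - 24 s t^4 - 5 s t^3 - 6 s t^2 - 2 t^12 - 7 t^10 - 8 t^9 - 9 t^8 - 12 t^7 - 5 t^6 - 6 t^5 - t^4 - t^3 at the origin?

2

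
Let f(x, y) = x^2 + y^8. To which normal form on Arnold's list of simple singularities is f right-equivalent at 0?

A_{7}

The Hessian of f at 0 has rank 1. Corank 1: A-series; mu = 7 gives A_7.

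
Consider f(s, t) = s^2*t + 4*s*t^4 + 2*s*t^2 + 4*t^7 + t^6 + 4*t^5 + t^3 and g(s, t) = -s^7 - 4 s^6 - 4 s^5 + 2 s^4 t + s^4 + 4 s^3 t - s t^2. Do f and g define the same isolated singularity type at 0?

No.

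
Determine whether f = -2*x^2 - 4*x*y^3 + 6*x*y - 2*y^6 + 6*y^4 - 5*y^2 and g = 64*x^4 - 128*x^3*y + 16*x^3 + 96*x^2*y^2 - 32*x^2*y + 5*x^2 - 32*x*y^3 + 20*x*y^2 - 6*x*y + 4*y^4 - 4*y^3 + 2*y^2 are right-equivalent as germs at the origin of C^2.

The Hessian of f at 0 has rank 2. Corank 0: nondegenerate Morse point, so A_1. The Hessian of g at 0 has rank 2. Corank 0: nondegenerate Morse point, so A_1. Both have type A_1, hence right-equivalent.

Yes.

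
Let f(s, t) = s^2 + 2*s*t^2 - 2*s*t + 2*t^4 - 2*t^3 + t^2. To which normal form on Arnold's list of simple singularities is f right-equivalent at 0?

A3

The Hessian of f at 0 has rank 1. Corank 1: A-series; mu = 3 gives A_3.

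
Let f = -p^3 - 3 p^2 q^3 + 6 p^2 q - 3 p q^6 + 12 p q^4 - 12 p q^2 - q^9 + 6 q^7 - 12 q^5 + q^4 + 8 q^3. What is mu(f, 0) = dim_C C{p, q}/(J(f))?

6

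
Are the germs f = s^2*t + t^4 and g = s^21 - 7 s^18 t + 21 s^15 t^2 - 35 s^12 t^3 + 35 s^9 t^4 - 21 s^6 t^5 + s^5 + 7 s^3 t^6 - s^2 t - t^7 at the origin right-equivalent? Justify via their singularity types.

The Hessian of f at 0 is [[0, 0], [0, 0]] with rank 0, so corank 2. A Groebner basis of the Jacobian ideal J(f) in C{s,t} is {s^3, s^2/4 + t^3, s*t}; counting standard monomials gives mu = 5. Corank 2; j^3 = s^2*t has shape L^2 M (L != M), so D-series; mu = 5 gives D_5. The Hessian of g at 0 is [[0, 0], [0, 0]] with rank 0, so corank 2. A Groebner basis of the Jacobian ideal J(g) in C{s,t} is {s^2/7 + t^6, s^3, s*t}; counting standard monomials gives mu = 8. Corank 2; j^3 = -s^2*t has shape L^2 M (L != M), so D-series; mu = 8 gives D_8. f is D_5 but g is D_8, hence not right-equivalent.

No.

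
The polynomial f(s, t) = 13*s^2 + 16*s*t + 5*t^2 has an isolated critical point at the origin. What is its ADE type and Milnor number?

The Hessian of f at 0 is [[26, 16], [16, 10]] with rank 2, so corank 0. A Groebner basis of the Jacobian ideal J(f) in C{s,t} is {s, t}; counting standard monomials gives mu = 1. Corank 0: nondegenerate Morse point, so A_1.

Type A1, Milnor number mu = 1.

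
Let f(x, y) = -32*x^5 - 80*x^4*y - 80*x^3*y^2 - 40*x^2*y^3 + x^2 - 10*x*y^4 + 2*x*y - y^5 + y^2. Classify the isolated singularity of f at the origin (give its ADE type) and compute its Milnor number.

Type A_4, Milnor number mu = 4.

The Hessian of f at 0 has rank 1. Corank 1: A-series; mu = 4 gives A_4.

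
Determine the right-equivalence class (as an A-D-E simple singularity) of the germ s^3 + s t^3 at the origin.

The Hessian of f at 0 has rank 0. Corank 2; j^3 = s^3 is a perfect cube, so E-series; the 4-jet and mu = 7 give E_7.

E7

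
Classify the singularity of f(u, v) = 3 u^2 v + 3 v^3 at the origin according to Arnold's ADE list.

The Hessian of f at 0 is [[0, 0], [0, 0]] with rank 0, so corank 2. A Groebner basis of the Jacobian ideal J(f) in C{u,v} is {v^3, u^2 + 3*v^2, u*v}; counting standard monomials gives mu = 4. Corank 2; j^3 = 3*v*(u^2 + v^2) splits into three distinct lines over C (the quadratic factor has nonzero discriminant), so D_4.

D4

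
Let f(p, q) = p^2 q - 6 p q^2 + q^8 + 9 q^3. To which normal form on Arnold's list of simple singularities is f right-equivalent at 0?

D_{9}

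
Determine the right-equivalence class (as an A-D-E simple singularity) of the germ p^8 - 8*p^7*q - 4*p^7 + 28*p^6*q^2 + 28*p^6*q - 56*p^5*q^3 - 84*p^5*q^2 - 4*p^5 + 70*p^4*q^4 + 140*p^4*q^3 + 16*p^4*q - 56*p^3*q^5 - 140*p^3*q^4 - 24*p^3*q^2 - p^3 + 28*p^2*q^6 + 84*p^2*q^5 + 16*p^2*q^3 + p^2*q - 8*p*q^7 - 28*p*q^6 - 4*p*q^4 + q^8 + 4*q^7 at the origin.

D_9

The Hessian of f at 0 is [[0, 0], [0, 0]] with rank 0, so corank 2. A Groebner basis of the Jacobian ideal J(f) in C{p,q} is {p^2*q^2, -p^2*q - p^2/2 + p*q^3, -4*p^2*q - 3*p^2/2 - p*q/2 + q^4, p^3}; counting standard monomials gives mu = 9. Corank 2; j^3 = -p^2*(p - q) has shape L^2 M (L != M), so D-series; mu = 9 gives D_9.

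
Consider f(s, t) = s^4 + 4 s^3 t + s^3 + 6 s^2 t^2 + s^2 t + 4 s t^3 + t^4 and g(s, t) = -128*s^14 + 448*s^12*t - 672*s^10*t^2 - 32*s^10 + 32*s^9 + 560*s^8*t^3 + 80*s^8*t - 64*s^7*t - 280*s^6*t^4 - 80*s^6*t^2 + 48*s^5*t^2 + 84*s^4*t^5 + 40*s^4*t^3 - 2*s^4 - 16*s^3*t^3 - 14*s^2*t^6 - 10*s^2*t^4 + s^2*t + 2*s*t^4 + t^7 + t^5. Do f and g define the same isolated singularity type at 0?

No.

The Hessian of f at 0 is [[0, 0], [0, 0]] with rank 0, so corank 2. A Groebner basis of the Jacobian ideal J(f) in C{s,t} is {s*t^2, -s*t/4 + t^3, s^2 + s*t}; counting standard monomials gives mu = 5. Corank 2; j^3 = s^2*(s + t) has shape L^2 M (L != M), so D-series; mu = 5 gives D_5. The Hessian of g at 0 is [[0, 0], [0, 0]] with rank 0, so corank 2. A Groebner basis of the Jacobian ideal J(g) in C{s,t} is {s*t + t^4, s*t^2, s^2 - 5*s*t}; counting standard monomials gives mu = 6. Corank 2; j^3 = s^2*t has shape L^2 M (L != M), so D-series; mu = 6 gives D_6. f is D_5 but g is D_6, hence not right-equivalent.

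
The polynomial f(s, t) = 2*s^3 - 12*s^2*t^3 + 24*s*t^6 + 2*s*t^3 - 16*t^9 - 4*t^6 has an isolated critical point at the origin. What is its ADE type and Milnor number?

The Hessian of f at 0 has rank 0. Corank 2; j^3 = 2*s^3 is a perfect cube, so E-series; the 4-jet and mu = 7 give E_7.

Type E_7, Milnor number mu = 7.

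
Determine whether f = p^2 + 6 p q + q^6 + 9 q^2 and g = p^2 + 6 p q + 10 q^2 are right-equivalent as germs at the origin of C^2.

No.

The Hessian of f at 0 has rank 1. Corank 1: A-series; mu = 5 gives A_5. The Hessian of g at 0 has rank 2. Corank 0: nondegenerate Morse point, so A_1. f is A_5 but g is A_1, hence not right-equivalent.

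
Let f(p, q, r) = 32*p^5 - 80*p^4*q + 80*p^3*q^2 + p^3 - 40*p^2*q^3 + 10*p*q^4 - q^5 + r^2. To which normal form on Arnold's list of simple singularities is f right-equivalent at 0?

The Hessian of f at 0 is [[0, 0, 0], [0, 0, 0], [0, 0, 2]] with rank 1, so corank 2. A Groebner basis of the Jacobian ideal J(f) in C{p,q,r} is {q^5, p*q^3 - q^4/8, p^2, r}; counting standard monomials gives mu = 8. Corank 2; j^3 = p^3 is a perfect cube, so E-series; the 5-jet and mu = 8 give E_8.

E8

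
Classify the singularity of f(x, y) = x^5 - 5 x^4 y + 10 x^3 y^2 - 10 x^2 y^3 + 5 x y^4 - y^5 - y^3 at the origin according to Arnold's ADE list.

E8

The Hessian of f at 0 has rank 0. Corank 2; j^3 = -y^3 is a perfect cube, so E-series; the 5-jet and mu = 8 give E_8.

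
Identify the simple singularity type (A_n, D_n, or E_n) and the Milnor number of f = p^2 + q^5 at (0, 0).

The Hessian of f at 0 has rank 1. Corank 1: A-series; mu = 4 gives A_4.

Type A_4, Milnor number mu = 4.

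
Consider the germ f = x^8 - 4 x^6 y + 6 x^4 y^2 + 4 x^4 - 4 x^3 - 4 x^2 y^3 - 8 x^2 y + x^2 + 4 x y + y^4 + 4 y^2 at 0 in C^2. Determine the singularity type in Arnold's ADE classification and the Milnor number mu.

The Hessian of f at 0 has rank 1. Corank 1: A-series; mu = 3 gives A_3.

Type A_{3}, Milnor number mu = 3.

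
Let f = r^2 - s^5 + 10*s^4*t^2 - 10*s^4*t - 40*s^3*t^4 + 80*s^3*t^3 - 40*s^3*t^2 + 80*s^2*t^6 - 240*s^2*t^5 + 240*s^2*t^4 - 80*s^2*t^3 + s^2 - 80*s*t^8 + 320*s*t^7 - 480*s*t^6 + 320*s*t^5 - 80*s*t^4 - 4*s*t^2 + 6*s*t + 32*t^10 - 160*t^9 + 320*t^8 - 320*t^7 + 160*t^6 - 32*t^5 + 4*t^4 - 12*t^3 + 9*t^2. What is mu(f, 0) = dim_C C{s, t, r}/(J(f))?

4

The Hessian of f at 0 has rank 2. Corank 1: A-series; mu = 4 gives A_4.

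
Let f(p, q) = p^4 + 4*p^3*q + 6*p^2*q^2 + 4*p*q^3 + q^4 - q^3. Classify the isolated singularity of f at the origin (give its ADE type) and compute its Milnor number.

The Hessian of f at 0 has rank 0. Corank 2; j^3 = -q^3 is a perfect cube, so E-series; the 4-jet and mu = 6 give E_6.

Type E6, Milnor number mu = 6.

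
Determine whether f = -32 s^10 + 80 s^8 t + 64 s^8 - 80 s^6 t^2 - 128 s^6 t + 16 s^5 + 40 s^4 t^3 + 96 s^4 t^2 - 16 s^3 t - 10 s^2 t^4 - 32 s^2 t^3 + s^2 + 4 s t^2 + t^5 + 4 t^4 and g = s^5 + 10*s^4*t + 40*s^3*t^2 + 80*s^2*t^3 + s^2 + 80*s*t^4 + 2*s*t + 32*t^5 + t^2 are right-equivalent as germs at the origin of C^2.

Yes.

The Hessian of f at 0 has rank 1. Corank 1: A-series; mu = 4 gives A_4. The Hessian of g at 0 has rank 1. Corank 1: A-series; mu = 4 gives A_4. Both have type A_4, hence right-equivalent.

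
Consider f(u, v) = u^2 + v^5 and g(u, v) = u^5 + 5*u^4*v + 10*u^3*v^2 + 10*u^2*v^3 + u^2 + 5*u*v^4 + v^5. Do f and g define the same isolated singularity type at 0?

Yes.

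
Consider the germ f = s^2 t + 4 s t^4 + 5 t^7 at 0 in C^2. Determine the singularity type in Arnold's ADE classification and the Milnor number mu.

Type D_{8}, Milnor number mu = 8.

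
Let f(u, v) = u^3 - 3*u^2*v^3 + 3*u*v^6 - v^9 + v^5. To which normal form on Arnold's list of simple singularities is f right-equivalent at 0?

The Hessian of f at 0 is [[0, 0], [0, 0]] with rank 0, so corank 2. A Groebner basis of the Jacobian ideal J(f) in C{u,v} is {-u^2/2 + u*v^3, v^4, u^3, u^2*v}; counting standard monomials gives mu = 8. Corank 2; j^3 = u^3 is a perfect cube, so E-series; the 5-jet and mu = 8 give E_8.

E8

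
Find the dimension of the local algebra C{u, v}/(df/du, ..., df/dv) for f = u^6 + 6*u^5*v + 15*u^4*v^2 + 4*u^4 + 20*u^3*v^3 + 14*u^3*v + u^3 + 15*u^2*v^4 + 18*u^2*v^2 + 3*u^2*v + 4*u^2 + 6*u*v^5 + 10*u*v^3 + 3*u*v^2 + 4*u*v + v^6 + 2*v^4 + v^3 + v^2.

2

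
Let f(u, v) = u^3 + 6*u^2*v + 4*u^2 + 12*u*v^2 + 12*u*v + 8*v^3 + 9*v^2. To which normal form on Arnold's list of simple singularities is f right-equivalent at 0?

The Hessian of f at 0 has rank 1. Corank 1: A-series; mu = 2 gives A_2.

A_2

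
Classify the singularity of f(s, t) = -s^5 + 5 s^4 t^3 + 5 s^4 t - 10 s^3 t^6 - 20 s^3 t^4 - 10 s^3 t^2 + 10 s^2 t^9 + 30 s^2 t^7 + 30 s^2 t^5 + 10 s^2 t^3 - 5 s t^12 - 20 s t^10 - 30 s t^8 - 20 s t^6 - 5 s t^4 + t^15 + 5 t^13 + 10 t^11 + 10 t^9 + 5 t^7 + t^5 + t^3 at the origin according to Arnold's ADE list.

E8

The Hessian of f at 0 has rank 0. Corank 2; j^3 = t^3 is a perfect cube, so E-series; the 5-jet and mu = 8 give E_8.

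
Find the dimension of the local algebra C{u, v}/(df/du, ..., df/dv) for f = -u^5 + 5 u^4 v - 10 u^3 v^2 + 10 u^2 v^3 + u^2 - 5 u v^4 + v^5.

4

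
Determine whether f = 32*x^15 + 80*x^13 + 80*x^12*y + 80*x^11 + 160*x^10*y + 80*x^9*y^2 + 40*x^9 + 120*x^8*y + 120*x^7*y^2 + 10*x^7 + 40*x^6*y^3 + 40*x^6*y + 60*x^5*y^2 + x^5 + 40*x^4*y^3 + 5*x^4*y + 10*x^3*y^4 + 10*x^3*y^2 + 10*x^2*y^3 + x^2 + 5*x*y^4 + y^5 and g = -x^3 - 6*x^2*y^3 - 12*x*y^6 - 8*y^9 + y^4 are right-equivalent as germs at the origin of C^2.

The Hessian of f at 0 is [[2, 0], [0, 0]] with rank 1, so corank 1. A Groebner basis of the Jacobian ideal J(f) in C{x,y} is {y^4, x}; counting standard monomials gives mu = 4. Corank 1: A-series; mu = 4 gives A_4. The Hessian of g at 0 is [[0, 0], [0, 0]] with rank 0, so corank 2. A Groebner basis of the Jacobian ideal J(g) in C{x,y} is {y^3, x^2}; counting standard monomials gives mu = 6. Corank 2; j^3 = -x^3 is a perfect cube, so E-series; the 4-jet and mu = 6 give E_6. f is A_4 but g is E_6, hence not right-equivalent.

No.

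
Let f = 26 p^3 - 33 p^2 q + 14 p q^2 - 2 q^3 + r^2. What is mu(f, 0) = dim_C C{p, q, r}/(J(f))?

4

The Hessian of f at 0 has rank 1. Corank 2; j^3 = (2*p - q)*(13*p^2 - 10*p*q + 2*q^2) splits into three distinct lines over C (the quadratic factor has nonzero discriminant), so D_4.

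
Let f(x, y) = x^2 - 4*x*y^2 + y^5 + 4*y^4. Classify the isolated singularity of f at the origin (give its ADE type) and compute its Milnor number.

Type A_{4}, Milnor number mu = 4.

The Hessian of f at 0 has rank 1. Corank 1: A-series; mu = 4 gives A_4.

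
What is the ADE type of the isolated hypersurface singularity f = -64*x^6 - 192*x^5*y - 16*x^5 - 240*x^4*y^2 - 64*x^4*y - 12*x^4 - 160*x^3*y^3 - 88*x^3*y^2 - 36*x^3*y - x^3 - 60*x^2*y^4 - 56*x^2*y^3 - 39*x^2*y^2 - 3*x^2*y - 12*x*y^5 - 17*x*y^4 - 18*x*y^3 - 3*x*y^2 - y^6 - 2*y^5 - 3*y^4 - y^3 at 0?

The Hessian of f at 0 is [[0, 0], [0, 0]] with rank 0, so corank 2. A Groebner basis of the Jacobian ideal J(f) in C{x,y} is {-7*x^2/16 + x*y^3 - 7*x*y^2/8 - 7*x*y/8 - 7*y^3/8 - 7*y^2/16, x^2/2 + x*y^2 + x*y + y^4 + y^3 + y^2/2, x^3 + 3*x^2/8 - 9*x*y^2/4 + 3*x*y/4 - 5*y^3/4 + 3*y^2/8, x^2*y - x^2/8 + 7*x*y^2/4 - x*y/4 + 3*y^3/4 - y^2/8}; counting standard monomials gives mu = 8. Corank 2; j^3 = -(x + y)^3 is a perfect cube, so E-series; the 5-jet and mu = 8 give E_8.

E8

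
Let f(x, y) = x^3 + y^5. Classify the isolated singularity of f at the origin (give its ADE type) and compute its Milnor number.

Type E_{8}, Milnor number mu = 8.

The Hessian of f at 0 has rank 0. Corank 2; j^3 = x^3 is a perfect cube, so E-series; the 5-jet and mu = 8 give E_8.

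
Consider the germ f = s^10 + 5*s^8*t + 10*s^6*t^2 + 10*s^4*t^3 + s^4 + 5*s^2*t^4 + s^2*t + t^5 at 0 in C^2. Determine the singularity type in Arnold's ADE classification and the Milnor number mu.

Type D_{6}, Milnor number mu = 6.

The Hessian of f at 0 is [[0, 0], [0, 0]] with rank 0, so corank 2. A Groebner basis of the Jacobian ideal J(f) in C{s,t} is {s^2/5 + t^4, s^3, s*t}; counting standard monomials gives mu = 6. Corank 2; j^3 = s^2*t has shape L^2 M (L != M), so D-series; mu = 6 gives D_6.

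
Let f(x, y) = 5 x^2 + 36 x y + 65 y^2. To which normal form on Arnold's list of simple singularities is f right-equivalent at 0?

A_1

The Hessian of f at 0 has rank 2. Corank 0: nondegenerate Morse point, so A_1.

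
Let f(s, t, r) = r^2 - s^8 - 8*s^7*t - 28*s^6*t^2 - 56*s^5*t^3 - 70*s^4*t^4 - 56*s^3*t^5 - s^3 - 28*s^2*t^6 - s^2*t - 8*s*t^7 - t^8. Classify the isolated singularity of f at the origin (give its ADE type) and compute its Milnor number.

The Hessian of f at 0 is [[0, 0, 0], [0, 0, 0], [0, 0, 2]] with rank 1, so corank 2. A Groebner basis of the Jacobian ideal J(f) in C{s,t,r} is {-s*t/8 + t^7, s*t^2, s^2 + s*t, r}; counting standard monomials gives mu = 9. Corank 2; j^3 = -s^2*(s + t) has shape L^2 M (L != M), so D-series; mu = 9 gives D_9.

Type D_9, Milnor number mu = 9.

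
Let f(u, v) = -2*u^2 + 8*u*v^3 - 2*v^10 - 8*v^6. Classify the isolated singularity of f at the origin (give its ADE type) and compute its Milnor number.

Type A9, Milnor number mu = 9.

The Hessian of f at 0 is [[-4, 0], [0, 0]] with rank 1, so corank 1. A Groebner basis of the Jacobian ideal J(f) in C{u,v} is {u^3, -u/2 + v^3}; counting standard monomials gives mu = 9. Corank 1: A-series; mu = 9 gives A_9.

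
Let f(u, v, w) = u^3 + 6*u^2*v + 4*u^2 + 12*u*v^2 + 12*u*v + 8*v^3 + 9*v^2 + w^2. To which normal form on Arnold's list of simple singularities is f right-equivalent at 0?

A_2

The Hessian of f at 0 has rank 2. Corank 1: A-series; mu = 2 gives A_2.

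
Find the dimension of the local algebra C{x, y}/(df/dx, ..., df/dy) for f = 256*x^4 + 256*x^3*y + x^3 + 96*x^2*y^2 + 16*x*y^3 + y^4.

6

The Hessian of f at 0 is [[0, 0], [0, 0]] with rank 0, so corank 2. A Groebner basis of the Jacobian ideal J(f) in C{x,y} is {y^4, x*y^2 + y^3/12, x^2}; counting standard monomials gives mu = 6. Corank 2; j^3 = x^3 is a perfect cube, so E-series; the 4-jet and mu = 6 give E_6.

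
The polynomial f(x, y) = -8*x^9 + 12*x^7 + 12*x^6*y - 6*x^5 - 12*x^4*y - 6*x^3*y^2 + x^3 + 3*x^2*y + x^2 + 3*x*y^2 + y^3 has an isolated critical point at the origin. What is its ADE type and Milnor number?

Type A2, Milnor number mu = 2.

The Hessian of f at 0 is [[2, 0], [0, 0]] with rank 1, so corank 1. A Groebner basis of the Jacobian ideal J(f) in C{x,y} is {y^2, x}; counting standard monomials gives mu = 2. Corank 1: A-series; mu = 2 gives A_2.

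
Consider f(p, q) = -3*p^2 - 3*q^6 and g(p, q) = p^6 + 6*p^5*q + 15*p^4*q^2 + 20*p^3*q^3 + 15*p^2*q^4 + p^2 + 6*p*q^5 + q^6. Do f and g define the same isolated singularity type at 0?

The Hessian of f at 0 is [[-6, 0], [0, 0]] with rank 1, so corank 1. A Groebner basis of the Jacobian ideal J(f) in C{p,q} is {q^5, p}; counting standard monomials gives mu = 5. Corank 1: A-series; mu = 5 gives A_5. The Hessian of g at 0 is [[2, 0], [0, 0]] with rank 1, so corank 1. A Groebner basis of the Jacobian ideal J(g) in C{p,q} is {q^5, p}; counting standard monomials gives mu = 5. Corank 1: A-series; mu = 5 gives A_5. Both have type A_5, hence right-equivalent.

Yes.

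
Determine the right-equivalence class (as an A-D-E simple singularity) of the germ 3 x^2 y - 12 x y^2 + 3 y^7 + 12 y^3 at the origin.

D8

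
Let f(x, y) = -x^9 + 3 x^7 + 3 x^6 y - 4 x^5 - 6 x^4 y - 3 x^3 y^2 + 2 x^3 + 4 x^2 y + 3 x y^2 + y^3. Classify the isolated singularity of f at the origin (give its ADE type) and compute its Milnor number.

The Hessian of f at 0 is [[0, 0], [0, 0]] with rank 0, so corank 2. A Groebner basis of the Jacobian ideal J(f) in C{x,y} is {y^3, x^2 - 3*y^2/2, x*y + 3*y^2/2}; counting standard monomials gives mu = 4. Corank 2; j^3 = (x + y)*(2*x^2 + 2*x*y + y^2) splits into three distinct lines over C (the quadratic factor has nonzero discriminant), so D_4.

Type D_{4}, Milnor number mu = 4.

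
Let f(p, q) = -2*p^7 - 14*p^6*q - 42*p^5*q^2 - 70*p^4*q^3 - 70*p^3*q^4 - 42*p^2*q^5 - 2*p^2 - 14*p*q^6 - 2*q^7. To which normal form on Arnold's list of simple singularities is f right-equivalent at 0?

A_{6}

The Hessian of f at 0 has rank 1. Corank 1: A-series; mu = 6 gives A_6.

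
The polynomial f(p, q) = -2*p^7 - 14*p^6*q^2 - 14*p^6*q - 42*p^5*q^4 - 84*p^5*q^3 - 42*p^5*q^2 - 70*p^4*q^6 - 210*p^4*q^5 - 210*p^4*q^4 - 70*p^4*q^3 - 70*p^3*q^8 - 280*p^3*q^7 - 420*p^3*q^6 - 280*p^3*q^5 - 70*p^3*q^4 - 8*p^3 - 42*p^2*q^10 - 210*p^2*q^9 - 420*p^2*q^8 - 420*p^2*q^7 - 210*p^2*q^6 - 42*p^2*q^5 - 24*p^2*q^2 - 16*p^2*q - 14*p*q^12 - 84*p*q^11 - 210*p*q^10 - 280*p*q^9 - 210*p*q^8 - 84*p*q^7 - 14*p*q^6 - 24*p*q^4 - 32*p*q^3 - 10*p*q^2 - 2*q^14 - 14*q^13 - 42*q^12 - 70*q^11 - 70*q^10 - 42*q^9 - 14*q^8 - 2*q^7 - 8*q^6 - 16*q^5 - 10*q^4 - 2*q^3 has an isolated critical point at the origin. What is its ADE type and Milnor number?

Type D_{8}, Milnor number mu = 8.

The Hessian of f at 0 is [[0, 0], [0, 0]] with rank 0, so corank 2. A Groebner basis of the Jacobian ideal J(f) in C{p,q} is {-p^2 - 3*p*q/2 + q^4 - q^3/2 - q^2/2, p^3 + 3*p^2*q/2 - 3*p^2/4 + 961*p*q/56 + 989*q^3/56 + 491*q^2/56, p^2 + p*q^2 + 3*p*q/2 + q^3 + q^2/2}; counting standard monomials gives mu = 8. Corank 2; j^3 = -2*(p + q)*(2*p + q)^2 has shape L^2 M (L != M), so D-series; mu = 8 gives D_8.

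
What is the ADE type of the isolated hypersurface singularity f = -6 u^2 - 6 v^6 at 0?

A_{5}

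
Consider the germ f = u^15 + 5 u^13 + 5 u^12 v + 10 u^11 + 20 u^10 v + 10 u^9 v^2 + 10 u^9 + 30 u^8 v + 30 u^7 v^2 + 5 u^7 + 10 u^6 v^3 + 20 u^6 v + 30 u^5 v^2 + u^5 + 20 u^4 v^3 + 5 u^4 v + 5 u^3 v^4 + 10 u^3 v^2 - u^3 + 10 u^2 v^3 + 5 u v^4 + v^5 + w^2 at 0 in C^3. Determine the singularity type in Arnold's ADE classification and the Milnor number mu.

Type E8, Milnor number mu = 8.

The Hessian of f at 0 has rank 1. Corank 2; j^3 = -u^3 is a perfect cube, so E-series; the 5-jet and mu = 8 give E_8.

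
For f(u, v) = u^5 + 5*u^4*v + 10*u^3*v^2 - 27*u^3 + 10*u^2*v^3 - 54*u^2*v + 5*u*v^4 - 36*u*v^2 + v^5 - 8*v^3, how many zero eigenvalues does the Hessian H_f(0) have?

2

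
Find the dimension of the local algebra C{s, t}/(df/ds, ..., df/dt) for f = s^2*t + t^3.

4

The Hessian of f at 0 has rank 0. Corank 2; j^3 = t*(s^2 + t^2) splits into three distinct lines over C (the quadratic factor has nonzero discriminant), so D_4.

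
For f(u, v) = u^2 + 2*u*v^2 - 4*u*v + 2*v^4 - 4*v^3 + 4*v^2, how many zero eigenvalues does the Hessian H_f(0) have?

1

Hessian at 0 has rank 1.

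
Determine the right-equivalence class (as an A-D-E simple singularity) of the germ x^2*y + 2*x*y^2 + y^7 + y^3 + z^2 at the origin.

D8

The Hessian of f at 0 is [[0, 0, 0], [0, 0, 0], [0, 0, 2]] with rank 1, so corank 2. A Groebner basis of the Jacobian ideal J(f) in C{x,y,z} is {x^2/7 + y^6 - y^2/7, x^3 + y^3, x*y + y^2, z}; counting standard monomials gives mu = 8. Corank 2; j^3 = y*(x + y)^2 has shape L^2 M (L != M), so D-series; mu = 8 gives D_8.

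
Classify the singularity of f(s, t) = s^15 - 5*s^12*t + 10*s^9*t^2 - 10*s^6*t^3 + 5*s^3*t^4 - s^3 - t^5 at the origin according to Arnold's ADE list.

E8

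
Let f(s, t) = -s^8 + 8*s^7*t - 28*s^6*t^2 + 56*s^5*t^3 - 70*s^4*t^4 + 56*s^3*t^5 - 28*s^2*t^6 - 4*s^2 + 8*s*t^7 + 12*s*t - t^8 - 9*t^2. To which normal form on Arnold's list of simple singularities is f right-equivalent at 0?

A_{7}

The Hessian of f at 0 is [[-8, 12], [12, -18]] with rank 1, so corank 1. A Groebner basis of the Jacobian ideal J(f) in C{s,t} is {t^7, s - 3*t/2}; counting standard monomials gives mu = 7. Corank 1: A-series; mu = 7 gives A_7.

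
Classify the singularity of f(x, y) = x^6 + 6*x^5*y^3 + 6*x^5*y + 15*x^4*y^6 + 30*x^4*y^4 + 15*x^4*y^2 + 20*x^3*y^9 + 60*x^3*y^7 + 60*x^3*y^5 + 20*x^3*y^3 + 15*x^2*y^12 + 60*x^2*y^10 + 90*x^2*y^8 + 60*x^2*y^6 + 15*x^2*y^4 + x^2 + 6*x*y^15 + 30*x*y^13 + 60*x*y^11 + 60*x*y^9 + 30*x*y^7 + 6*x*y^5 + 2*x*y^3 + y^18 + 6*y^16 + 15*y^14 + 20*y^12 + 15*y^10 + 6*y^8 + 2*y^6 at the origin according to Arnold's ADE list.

A_5

The Hessian of f at 0 is [[2, 0], [0, 0]] with rank 1, so corank 1. A Groebner basis of the Jacobian ideal J(f) in C{x,y} is {x*y^2, x + y^3, x^2}; counting standard monomials gives mu = 5. Corank 1: A-series; mu = 5 gives A_5.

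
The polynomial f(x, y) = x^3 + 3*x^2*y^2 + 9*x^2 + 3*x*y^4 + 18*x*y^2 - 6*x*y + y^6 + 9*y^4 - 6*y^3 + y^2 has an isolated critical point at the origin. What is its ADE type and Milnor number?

Type A_{2}, Milnor number mu = 2.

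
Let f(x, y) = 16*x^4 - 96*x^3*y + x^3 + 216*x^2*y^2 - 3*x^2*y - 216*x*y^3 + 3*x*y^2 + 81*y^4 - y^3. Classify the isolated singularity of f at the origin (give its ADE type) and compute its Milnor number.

The Hessian of f at 0 has rank 0. Corank 2; j^3 = (x - y)^3 is a perfect cube, so E-series; the 4-jet and mu = 6 give E_6.

Type E_{6}, Milnor number mu = 6.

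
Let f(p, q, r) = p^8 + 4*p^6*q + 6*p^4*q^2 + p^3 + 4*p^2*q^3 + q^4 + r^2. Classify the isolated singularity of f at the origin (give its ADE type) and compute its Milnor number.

The Hessian of f at 0 has rank 1. Corank 2; j^3 = p^3 is a perfect cube, so E-series; the 4-jet and mu = 6 give E_6.

Type E_{6}, Milnor number mu = 6.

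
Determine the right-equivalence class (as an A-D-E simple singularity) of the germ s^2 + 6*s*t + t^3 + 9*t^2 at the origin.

The Hessian of f at 0 has rank 1. Corank 1: A-series; mu = 2 gives A_2.

A_2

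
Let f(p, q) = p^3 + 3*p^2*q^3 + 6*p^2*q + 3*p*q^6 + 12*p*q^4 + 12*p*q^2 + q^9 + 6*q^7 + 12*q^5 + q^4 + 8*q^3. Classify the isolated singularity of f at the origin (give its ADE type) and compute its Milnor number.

The Hessian of f at 0 is [[0, 0], [0, 0]] with rank 0, so corank 2. A Groebner basis of the Jacobian ideal J(f) in C{p,q} is {q^3, p^2 + 4*p*q + 4*q^2}; counting standard monomials gives mu = 6. Corank 2; j^3 = (p + 2*q)^3 is a perfect cube, so E-series; the 4-jet and mu = 6 give E_6.

Type E_{6}, Milnor number mu = 6.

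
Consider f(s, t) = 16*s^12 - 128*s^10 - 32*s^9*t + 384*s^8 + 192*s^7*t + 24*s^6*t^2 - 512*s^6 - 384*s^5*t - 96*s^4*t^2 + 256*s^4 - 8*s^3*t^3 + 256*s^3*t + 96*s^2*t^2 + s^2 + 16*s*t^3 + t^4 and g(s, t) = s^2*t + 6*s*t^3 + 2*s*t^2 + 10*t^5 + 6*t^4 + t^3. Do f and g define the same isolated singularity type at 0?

No.

The Hessian of f at 0 has rank 1. Corank 1: A-series; mu = 3 gives A_3. The Hessian of g at 0 has rank 0. Corank 2; j^3 = t*(s + t)^2 has shape L^2 M (L != M), so D-series; mu = 6 gives D_6. f is A_3 but g is D_6, hence not right-equivalent.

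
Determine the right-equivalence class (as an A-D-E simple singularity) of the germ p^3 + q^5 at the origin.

The Hessian of f at 0 is [[0, 0], [0, 0]] with rank 0, so corank 2. A Groebner basis of the Jacobian ideal J(f) in C{p,q} is {q^4, p^2}; counting standard monomials gives mu = 8. Corank 2; j^3 = p^3 is a perfect cube, so E-series; the 5-jet and mu = 8 give E_8.

E_8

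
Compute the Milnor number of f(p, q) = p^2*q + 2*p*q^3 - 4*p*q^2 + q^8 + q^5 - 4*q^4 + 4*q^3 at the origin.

9

The Hessian of f at 0 has rank 0. Corank 2; j^3 = q*(p - 2*q)^2 has shape L^2 M (L != M), so D-series; mu = 9 gives D_9.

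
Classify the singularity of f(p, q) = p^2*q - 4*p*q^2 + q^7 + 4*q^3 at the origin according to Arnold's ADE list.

D8

The Hessian of f at 0 has rank 0. Corank 2; j^3 = q*(p - 2*q)^2 has shape L^2 M (L != M), so D-series; mu = 8 gives D_8.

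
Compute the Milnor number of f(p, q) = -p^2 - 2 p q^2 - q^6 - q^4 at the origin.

5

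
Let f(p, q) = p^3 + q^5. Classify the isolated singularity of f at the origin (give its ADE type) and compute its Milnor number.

Type E8, Milnor number mu = 8.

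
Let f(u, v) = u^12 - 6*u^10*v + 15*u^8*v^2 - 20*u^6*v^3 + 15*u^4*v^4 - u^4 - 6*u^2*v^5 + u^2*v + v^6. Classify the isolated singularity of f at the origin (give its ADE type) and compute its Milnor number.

Type D_7, Milnor number mu = 7.

The Hessian of f at 0 is [[0, 0], [0, 0]] with rank 0, so corank 2. A Groebner basis of the Jacobian ideal J(f) in C{u,v} is {u^2/6 + v^5, u^3, u*v}; counting standard monomials gives mu = 7. Corank 2; j^3 = u^2*v has shape L^2 M (L != M), so D-series; mu = 7 gives D_7.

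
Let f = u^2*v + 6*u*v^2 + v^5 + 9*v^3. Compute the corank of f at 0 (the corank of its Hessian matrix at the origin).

2

Hessian at 0 has rank 0.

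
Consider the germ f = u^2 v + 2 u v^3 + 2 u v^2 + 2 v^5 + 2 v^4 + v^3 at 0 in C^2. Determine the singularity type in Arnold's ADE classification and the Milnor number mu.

Type D_{6}, Milnor number mu = 6.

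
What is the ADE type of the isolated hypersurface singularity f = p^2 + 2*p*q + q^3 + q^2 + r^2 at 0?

A2

The Hessian of f at 0 is [[2, 2, 0], [2, 2, 0], [0, 0, 2]] with rank 2, so corank 1. A Groebner basis of the Jacobian ideal J(f) in C{p,q,r} is {q^2, p + q, r}; counting standard monomials gives mu = 2. Corank 1: A-series; mu = 2 gives A_2.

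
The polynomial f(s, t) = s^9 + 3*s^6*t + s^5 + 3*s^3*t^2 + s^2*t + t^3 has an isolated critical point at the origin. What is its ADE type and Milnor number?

Type D_4, Milnor number mu = 4.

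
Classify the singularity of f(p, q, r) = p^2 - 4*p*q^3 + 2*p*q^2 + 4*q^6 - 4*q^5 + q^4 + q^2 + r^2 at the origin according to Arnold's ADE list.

A1

The Hessian of f at 0 has rank 3. Corank 0: nondegenerate Morse point, so A_1.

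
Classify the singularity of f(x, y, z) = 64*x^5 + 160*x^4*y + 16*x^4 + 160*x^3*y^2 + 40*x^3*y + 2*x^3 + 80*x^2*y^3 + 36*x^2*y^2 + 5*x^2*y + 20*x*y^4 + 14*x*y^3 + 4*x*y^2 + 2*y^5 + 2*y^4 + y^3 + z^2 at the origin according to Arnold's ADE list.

D_{6}

The Hessian of f at 0 is [[0, 0, 0], [0, 0, 0], [0, 0, 2]] with rank 1, so corank 2. A Groebner basis of the Jacobian ideal J(f) in C{x,y,z} is {x^3 + 11*x^2/4 + 9*x*y/2 + 7*y^2/4, x^2*y - 3*x^2 - 5*x*y - 2*y^2, 13*x^2/4 + x*y^2 + 11*x*y/2 + 9*y^2/4, -7*x^2/2 - 6*x*y + y^3 - 5*y^2/2, z}; counting standard monomials gives mu = 6. Corank 2; j^3 = (x + y)^2*(2*x + y) has shape L^2 M (L != M), so D-series; mu = 6 gives D_6.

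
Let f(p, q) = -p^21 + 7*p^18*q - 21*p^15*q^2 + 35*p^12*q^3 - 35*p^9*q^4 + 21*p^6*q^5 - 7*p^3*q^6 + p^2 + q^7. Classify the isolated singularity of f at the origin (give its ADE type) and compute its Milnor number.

Type A_{6}, Milnor number mu = 6.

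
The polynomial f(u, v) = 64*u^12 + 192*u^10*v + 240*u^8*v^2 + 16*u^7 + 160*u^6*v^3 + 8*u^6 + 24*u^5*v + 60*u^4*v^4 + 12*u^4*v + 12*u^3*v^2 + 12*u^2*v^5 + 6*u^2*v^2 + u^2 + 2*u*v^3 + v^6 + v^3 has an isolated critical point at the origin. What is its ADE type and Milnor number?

The Hessian of f at 0 has rank 1. Corank 1: A-series; mu = 2 gives A_2.

Type A_2, Milnor number mu = 2.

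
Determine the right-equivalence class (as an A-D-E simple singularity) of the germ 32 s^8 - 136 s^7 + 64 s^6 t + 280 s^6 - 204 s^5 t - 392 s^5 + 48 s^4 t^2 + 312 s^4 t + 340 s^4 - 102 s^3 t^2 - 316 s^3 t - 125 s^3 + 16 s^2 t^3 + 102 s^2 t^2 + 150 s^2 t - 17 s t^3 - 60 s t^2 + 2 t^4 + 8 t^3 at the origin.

E_7

The Hessian of f at 0 has rank 0. Corank 2; j^3 = -(5*s - 2*t)^3 is a perfect cube, so E-series; the 4-jet and mu = 7 give E_7.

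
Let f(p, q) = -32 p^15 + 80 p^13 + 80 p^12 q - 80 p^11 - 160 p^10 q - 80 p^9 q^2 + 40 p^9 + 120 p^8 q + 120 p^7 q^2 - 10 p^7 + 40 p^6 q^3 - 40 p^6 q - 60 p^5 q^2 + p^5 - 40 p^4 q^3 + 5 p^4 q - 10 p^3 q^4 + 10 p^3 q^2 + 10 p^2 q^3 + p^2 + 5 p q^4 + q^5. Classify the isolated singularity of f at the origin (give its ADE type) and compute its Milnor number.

Type A_4, Milnor number mu = 4.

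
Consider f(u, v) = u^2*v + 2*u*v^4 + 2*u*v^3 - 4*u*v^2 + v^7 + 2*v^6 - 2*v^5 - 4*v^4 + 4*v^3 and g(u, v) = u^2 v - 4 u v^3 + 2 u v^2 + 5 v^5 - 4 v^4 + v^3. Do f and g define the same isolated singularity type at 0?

Yes.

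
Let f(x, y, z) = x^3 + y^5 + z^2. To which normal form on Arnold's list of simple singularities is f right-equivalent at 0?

E_8

The Hessian of f at 0 is [[0, 0, 0], [0, 0, 0], [0, 0, 2]] with rank 1, so corank 2. A Groebner basis of the Jacobian ideal J(f) in C{x,y,z} is {y^4, x^2, z}; counting standard monomials gives mu = 8. Corank 2; j^3 = x^3 is a perfect cube, so E-series; the 5-jet and mu = 8 give E_8.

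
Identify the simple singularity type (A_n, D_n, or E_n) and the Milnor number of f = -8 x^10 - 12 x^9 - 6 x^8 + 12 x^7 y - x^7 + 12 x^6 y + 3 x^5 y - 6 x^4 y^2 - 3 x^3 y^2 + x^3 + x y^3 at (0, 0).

Type E_{7}, Milnor number mu = 7.

The Hessian of f at 0 is [[0, 0], [0, 0]] with rank 0, so corank 2. A Groebner basis of the Jacobian ideal J(f) in C{x,y} is {x^3, x*y^2, 3*x^2 + y^3}; counting standard monomials gives mu = 7. Corank 2; j^3 = x^3 is a perfect cube, so E-series; the 4-jet and mu = 7 give E_7.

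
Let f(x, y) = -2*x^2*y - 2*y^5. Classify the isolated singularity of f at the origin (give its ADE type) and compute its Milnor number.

Type D_{6}, Milnor number mu = 6.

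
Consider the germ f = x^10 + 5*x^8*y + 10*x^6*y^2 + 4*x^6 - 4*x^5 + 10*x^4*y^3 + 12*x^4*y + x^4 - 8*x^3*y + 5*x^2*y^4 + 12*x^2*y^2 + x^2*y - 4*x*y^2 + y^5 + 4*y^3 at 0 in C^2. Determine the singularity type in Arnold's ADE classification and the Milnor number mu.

Type D_6, Milnor number mu = 6.

The Hessian of f at 0 has rank 0. Corank 2; j^3 = y*(x - 2*y)^2 has shape L^2 M (L != M), so D-series; mu = 6 gives D_6.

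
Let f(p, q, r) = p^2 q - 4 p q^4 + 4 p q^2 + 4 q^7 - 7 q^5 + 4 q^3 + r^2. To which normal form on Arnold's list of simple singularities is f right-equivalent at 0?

D6

The Hessian of f at 0 is [[0, 0, 0], [0, 0, 0], [0, 0, 2]] with rank 1, so corank 2. A Groebner basis of the Jacobian ideal J(f) in C{p,q,r} is {-p*q/2 + q^4 - q^2, p*q^2 + 2*q^3, p^2 + 13*p*q/2 + 9*q^2, r}; counting standard monomials gives mu = 6. Corank 2; j^3 = q*(p + 2*q)^2 has shape L^2 M (L != M), so D-series; mu = 6 gives D_6.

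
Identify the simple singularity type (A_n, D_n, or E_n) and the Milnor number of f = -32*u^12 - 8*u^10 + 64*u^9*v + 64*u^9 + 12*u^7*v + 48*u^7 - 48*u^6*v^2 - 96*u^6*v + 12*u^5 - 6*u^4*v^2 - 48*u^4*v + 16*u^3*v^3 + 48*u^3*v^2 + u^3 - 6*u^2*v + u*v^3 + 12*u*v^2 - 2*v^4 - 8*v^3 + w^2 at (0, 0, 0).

Type E_7, Milnor number mu = 7.

The Hessian of f at 0 has rank 1. Corank 2; j^3 = (u - 2*v)^3 is a perfect cube, so E-series; the 4-jet and mu = 7 give E_7.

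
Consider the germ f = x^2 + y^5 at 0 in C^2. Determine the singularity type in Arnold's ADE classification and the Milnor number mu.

Type A4, Milnor number mu = 4.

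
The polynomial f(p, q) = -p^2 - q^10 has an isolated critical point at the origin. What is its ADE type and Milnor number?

The Hessian of f at 0 has rank 1. Corank 1: A-series; mu = 9 gives A_9.

Type A_9, Milnor number mu = 9.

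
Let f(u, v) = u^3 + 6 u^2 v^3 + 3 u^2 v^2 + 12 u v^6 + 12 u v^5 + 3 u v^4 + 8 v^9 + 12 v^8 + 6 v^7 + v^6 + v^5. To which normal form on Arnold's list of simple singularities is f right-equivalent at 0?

The Hessian of f at 0 has rank 0. Corank 2; j^3 = u^3 is a perfect cube, so E-series; the 5-jet and mu = 8 give E_8.

E_8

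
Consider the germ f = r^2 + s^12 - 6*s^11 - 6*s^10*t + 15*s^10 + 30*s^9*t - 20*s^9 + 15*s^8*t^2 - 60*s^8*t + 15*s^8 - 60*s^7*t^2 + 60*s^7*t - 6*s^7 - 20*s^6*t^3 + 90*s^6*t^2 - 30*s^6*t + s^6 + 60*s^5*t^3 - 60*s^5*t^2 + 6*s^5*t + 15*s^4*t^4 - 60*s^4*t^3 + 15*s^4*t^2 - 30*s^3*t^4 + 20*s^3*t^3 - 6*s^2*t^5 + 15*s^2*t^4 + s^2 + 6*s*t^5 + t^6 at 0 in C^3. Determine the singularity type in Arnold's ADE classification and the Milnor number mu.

The Hessian of f at 0 has rank 2. Corank 1: A-series; mu = 5 gives A_5.

Type A5, Milnor number mu = 5.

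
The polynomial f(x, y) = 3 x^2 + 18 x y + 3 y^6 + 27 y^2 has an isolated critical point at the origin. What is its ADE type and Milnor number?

Type A5, Milnor number mu = 5.

The Hessian of f at 0 has rank 1. Corank 1: A-series; mu = 5 gives A_5.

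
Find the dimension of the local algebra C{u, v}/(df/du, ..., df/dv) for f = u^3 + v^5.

8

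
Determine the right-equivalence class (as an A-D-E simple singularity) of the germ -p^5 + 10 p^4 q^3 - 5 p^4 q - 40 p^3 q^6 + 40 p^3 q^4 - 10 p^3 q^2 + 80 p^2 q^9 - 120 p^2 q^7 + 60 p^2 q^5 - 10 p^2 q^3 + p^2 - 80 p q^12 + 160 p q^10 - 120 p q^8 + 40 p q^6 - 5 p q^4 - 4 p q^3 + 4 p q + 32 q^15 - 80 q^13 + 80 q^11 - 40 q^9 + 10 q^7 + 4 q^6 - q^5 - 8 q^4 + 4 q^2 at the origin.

A_4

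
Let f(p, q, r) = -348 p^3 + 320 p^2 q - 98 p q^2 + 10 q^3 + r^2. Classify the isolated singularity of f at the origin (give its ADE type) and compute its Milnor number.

Type D4, Milnor number mu = 4.

The Hessian of f at 0 is [[0, 0, 0], [0, 0, 0], [0, 0, 2]] with rank 1, so corank 2. A Groebner basis of the Jacobian ideal J(f) in C{p,q,r} is {q^3, p^2 - q^2/22, p*q - 5*q^2/22, r}; counting standard monomials gives mu = 4. Corank 2; j^3 = -2*(3*p - q)*(58*p^2 - 34*p*q + 5*q^2) splits into three distinct lines over C (the quadratic factor has nonzero discriminant), so D_4.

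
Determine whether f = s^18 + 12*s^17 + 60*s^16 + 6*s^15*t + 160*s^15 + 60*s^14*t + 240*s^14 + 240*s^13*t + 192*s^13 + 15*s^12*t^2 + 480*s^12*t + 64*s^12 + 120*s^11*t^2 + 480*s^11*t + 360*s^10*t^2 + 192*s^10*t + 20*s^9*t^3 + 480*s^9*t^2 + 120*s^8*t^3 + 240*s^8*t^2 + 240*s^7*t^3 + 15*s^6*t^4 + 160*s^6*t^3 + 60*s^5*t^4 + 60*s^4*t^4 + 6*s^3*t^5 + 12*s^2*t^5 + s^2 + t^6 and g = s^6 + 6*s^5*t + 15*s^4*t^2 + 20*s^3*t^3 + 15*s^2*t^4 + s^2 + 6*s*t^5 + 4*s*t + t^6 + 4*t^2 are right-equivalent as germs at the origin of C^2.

Yes.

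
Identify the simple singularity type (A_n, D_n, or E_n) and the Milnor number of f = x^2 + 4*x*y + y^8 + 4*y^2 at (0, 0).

Type A_{7}, Milnor number mu = 7.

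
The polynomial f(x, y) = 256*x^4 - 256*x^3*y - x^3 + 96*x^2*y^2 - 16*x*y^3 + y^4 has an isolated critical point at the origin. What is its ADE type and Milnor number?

The Hessian of f at 0 has rank 0. Corank 2; j^3 = -x^3 is a perfect cube, so E-series; the 4-jet and mu = 6 give E_6.

Type E_6, Milnor number mu = 6.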